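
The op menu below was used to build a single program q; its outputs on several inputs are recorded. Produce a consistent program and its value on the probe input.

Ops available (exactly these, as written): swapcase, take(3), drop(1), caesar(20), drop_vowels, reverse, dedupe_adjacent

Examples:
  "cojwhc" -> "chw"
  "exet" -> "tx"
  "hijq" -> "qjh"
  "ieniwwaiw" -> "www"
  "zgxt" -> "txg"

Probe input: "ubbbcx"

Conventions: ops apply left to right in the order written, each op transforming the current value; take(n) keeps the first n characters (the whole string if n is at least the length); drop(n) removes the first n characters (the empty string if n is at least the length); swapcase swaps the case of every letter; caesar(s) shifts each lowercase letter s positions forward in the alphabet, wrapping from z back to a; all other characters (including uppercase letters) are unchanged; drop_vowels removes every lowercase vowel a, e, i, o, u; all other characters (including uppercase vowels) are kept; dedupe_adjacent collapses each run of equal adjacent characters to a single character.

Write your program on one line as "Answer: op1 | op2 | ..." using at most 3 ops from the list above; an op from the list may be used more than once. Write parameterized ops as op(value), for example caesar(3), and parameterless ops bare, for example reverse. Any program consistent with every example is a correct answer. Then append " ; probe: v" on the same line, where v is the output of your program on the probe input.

drop_vowels | reverse | take(3) ; probe: "xcb"

Check, running the answer program on each example:
  "cojwhc" -> "cjwhc" -> "chwjc" -> "chw"
  "exet" -> "xt" -> "tx" -> "tx"
  "hijq" -> "hjq" -> "qjh" -> "qjh"
  "ieniwwaiw" -> "nwww" -> "wwwn" -> "www"
  "zgxt" -> "zgxt" -> "txgz" -> "txg"
  probe: "ubbbcx" -> "bbbcx" -> "xcbbb" -> "xcb"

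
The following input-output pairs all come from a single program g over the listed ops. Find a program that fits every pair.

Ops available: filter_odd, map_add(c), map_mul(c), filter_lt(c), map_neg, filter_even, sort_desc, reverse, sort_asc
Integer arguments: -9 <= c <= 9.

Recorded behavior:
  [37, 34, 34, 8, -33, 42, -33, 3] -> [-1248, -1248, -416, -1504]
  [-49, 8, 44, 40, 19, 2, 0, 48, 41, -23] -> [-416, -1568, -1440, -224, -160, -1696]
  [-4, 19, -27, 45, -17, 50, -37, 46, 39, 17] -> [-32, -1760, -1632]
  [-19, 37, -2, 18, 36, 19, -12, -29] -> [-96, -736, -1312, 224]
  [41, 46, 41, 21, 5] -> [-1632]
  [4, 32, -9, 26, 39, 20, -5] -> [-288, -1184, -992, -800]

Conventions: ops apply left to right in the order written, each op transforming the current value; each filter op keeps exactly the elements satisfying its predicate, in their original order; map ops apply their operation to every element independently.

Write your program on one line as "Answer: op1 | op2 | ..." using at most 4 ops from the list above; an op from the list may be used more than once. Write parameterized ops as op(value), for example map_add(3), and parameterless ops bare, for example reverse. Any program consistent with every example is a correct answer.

map_add(5) | filter_odd | map_mul(4) | map_mul(-8)

Check, running the answer program on each example:
  [37, 34, 34, 8, -33, 42, -33, 3] -> [42, 39, 39, 13, -28, 47, -28, 8] -> [39, 39, 13, 47] -> [156, 156, 52, 188] -> [-1248, -1248, -416, -1504]
  [-49, 8, 44, 40, 19, 2, 0, 48, 41, -23] -> [-44, 13, 49, 45, 24, 7, 5, 53, 46, -18] -> [13, 49, 45, 7, 5, 53] -> [52, 196, 180, 28, 20, 212] -> [-416, -1568, -1440, -224, -160, -1696]
  [-4, 19, -27, 45, -17, 50, -37, 46, 39, 17] -> [1, 24, -22, 50, -12, 55, -32, 51, 44, 22] -> [1, 55, 51] -> [4, 220, 204] -> [-32, -1760, -1632]
  [-19, 37, -2, 18, 36, 19, -12, -29] -> [-14, 42, 3, 23, 41, 24, -7, -24] -> [3, 23, 41, -7] -> [12, 92, 164, -28] -> [-96, -736, -1312, 224]
  [41, 46, 41, 21, 5] -> [46, 51, 46, 26, 10] -> [51] -> [204] -> [-1632]
  [4, 32, -9, 26, 39, 20, -5] -> [9, 37, -4, 31, 44, 25, 0] -> [9, 37, 31, 25] -> [36, 148, 124, 100] -> [-288, -1184, -992, -800]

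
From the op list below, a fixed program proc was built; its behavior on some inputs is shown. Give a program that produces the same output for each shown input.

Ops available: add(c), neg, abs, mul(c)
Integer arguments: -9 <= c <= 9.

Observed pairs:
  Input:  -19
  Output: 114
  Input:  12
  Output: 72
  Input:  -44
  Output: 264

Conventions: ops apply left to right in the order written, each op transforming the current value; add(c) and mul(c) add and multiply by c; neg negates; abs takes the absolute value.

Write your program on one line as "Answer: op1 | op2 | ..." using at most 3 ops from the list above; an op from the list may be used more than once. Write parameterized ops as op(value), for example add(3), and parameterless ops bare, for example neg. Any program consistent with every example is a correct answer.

abs | mul(-6) | abs

Check, running the answer program on each example:
  -19 -> 19 -> -114 -> 114
  12 -> 12 -> -72 -> 72
  -44 -> 44 -> -264 -> 264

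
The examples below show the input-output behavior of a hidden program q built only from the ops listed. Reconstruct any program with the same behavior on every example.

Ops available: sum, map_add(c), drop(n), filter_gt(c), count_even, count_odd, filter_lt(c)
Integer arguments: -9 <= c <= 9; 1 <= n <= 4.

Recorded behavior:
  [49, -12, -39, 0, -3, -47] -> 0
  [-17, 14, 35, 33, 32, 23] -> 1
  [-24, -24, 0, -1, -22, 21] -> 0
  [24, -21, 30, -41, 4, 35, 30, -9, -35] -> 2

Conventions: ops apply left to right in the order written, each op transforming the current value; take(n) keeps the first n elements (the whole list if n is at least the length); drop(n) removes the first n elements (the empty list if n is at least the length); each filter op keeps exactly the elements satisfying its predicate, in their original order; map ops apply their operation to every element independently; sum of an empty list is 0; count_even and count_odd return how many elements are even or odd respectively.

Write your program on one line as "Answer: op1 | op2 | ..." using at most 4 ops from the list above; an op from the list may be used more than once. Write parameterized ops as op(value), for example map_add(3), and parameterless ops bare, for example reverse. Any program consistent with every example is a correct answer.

filter_gt(6) | drop(1) | count_even

Check, running the answer program on each example:
  [49, -12, -39, 0, -3, -47] -> [49] -> [] -> 0
  [-17, 14, 35, 33, 32, 23] -> [14, 35, 33, 32, 23] -> [35, 33, 32, 23] -> 1
  [-24, -24, 0, -1, -22, 21] -> [21] -> [] -> 0
  [24, -21, 30, -41, 4, 35, 30, -9, -35] -> [24, 30, 35, 30] -> [30, 35, 30] -> 2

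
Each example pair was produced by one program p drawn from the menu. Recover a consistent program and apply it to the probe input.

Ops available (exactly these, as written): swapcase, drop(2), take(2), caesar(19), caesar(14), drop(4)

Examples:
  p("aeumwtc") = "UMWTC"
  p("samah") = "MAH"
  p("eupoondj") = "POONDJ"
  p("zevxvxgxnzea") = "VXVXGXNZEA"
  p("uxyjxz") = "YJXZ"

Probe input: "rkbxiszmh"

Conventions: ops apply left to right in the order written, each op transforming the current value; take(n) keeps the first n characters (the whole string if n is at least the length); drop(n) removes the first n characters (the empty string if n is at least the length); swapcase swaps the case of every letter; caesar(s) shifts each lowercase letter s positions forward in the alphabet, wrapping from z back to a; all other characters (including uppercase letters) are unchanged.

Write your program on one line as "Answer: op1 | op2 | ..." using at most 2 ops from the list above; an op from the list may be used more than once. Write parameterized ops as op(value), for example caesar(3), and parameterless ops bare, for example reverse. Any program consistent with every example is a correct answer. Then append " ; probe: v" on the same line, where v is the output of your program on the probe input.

swapcase | drop(2) ; probe: "BXISZMH"

Check, running the answer program on each example:
  "aeumwtc" -> "AEUMWTC" -> "UMWTC"
  "samah" -> "SAMAH" -> "MAH"
  "eupoondj" -> "EUPOONDJ" -> "POONDJ"
  "zevxvxgxnzea" -> "ZEVXVXGXNZEA" -> "VXVXGXNZEA"
  "uxyjxz" -> "UXYJXZ" -> "YJXZ"
  probe: "rkbxiszmh" -> "RKBXISZMH" -> "BXISZMH"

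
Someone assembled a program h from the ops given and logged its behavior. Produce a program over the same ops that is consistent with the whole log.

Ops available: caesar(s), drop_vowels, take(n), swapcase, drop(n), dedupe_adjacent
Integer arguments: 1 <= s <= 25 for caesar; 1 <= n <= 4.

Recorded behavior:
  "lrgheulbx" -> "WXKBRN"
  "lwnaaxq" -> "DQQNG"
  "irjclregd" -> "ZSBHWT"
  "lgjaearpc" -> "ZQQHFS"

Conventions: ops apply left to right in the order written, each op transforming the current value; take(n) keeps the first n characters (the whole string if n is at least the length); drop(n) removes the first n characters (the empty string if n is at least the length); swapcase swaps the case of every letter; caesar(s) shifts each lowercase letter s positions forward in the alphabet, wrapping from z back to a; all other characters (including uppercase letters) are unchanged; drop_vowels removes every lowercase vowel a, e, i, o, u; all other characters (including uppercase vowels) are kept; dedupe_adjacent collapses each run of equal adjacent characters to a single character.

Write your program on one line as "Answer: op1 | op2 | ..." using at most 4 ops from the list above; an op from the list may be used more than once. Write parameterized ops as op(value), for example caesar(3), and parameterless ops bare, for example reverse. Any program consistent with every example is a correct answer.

drop(2) | caesar(16) | drop_vowels | swapcase

Check, running the answer program on each example:
  "lrgheulbx" -> "gheulbx" -> "wxukbrn" -> "wxkbrn" -> "WXKBRN"
  "lwnaaxq" -> "naaxq" -> "dqqng" -> "dqqng" -> "DQQNG"
  "irjclregd" -> "jclregd" -> "zsbhuwt" -> "zsbhwt" -> "ZSBHWT"
  "lgjaearpc" -> "jaearpc" -> "zquqhfs" -> "zqqhfs" -> "ZQQHFS"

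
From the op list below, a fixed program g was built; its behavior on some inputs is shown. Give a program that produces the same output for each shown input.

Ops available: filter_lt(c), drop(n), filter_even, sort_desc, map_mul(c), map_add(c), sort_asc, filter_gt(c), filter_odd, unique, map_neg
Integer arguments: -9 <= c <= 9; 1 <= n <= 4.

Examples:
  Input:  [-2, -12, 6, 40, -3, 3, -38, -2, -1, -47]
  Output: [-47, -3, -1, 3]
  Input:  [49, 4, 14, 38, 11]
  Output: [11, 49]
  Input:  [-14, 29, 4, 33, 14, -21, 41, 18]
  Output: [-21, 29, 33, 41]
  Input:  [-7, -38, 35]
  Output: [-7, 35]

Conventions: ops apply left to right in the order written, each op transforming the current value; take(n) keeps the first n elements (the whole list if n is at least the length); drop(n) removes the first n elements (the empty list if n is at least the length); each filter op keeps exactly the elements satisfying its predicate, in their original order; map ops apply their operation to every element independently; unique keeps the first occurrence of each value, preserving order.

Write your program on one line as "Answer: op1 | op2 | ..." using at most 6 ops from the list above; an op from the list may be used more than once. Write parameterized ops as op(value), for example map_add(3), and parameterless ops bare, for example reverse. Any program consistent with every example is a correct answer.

map_neg | unique | map_neg | sort_asc | filter_odd

Check, running the answer program on each example:
  [-2, -12, 6, 40, -3, 3, -38, -2, -1, -47] -> [2, 12, -6, -40, 3, -3, 38, 2, 1, 47] -> [2, 12, -6, -40, 3, -3, 38, 1, 47] -> [-2, -12, 6, 40, -3, 3, -38, -1, -47] -> [-47, -38, -12, -3, -2, -1, 3, 6, 40] -> [-47, -3, -1, 3]
  [49, 4, 14, 38, 11] -> [-49, -4, -14, -38, -11] -> [-49, -4, -14, -38, -11] -> [49, 4, 14, 38, 11] -> [4, 11, 14, 38, 49] -> [11, 49]
  [-14, 29, 4, 33, 14, -21, 41, 18] -> [14, -29, -4, -33, -14, 21, -41, -18] -> [14, -29, -4, -33, -14, 21, -41, -18] -> [-14, 29, 4, 33, 14, -21, 41, 18] -> [-21, -14, 4, 14, 18, 29, 33, 41] -> [-21, 29, 33, 41]
  [-7, -38, 35] -> [7, 38, -35] -> [7, 38, -35] -> [-7, -38, 35] -> [-38, -7, 35] -> [-7, 35]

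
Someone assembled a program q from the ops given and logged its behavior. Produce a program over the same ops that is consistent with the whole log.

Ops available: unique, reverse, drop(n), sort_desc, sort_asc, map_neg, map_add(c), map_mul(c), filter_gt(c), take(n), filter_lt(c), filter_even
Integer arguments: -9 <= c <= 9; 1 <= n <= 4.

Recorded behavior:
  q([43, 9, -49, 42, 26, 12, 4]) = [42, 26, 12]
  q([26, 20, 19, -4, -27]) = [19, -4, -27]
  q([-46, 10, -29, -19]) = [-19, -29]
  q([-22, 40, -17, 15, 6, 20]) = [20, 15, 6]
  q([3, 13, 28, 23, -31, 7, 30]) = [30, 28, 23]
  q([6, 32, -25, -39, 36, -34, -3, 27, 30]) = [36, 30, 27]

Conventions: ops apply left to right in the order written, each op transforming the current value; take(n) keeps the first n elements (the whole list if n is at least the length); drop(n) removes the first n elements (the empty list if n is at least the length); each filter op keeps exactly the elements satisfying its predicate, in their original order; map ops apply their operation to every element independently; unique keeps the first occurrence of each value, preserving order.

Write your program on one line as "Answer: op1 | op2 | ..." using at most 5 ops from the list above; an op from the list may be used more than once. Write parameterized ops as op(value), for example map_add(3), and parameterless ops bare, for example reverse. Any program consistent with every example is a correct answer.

drop(2) | sort_asc | reverse | take(3)

Check, running the answer program on each example:
  [43, 9, -49, 42, 26, 12, 4] -> [-49, 42, 26, 12, 4] -> [-49, 4, 12, 26, 42] -> [42, 26, 12, 4, -49] -> [42, 26, 12]
  [26, 20, 19, -4, -27] -> [19, -4, -27] -> [-27, -4, 19] -> [19, -4, -27] -> [19, -4, -27]
  [-46, 10, -29, -19] -> [-29, -19] -> [-29, -19] -> [-19, -29] -> [-19, -29]
  [-22, 40, -17, 15, 6, 20] -> [-17, 15, 6, 20] -> [-17, 6, 15, 20] -> [20, 15, 6, -17] -> [20, 15, 6]
  [3, 13, 28, 23, -31, 7, 30] -> [28, 23, -31, 7, 30] -> [-31, 7, 23, 28, 30] -> [30, 28, 23, 7, -31] -> [30, 28, 23]
  [6, 32, -25, -39, 36, -34, -3, 27, 30] -> [-25, -39, 36, -34, -3, 27, 30] -> [-39, -34, -25, -3, 27, 30, 36] -> [36, 30, 27, -3, -25, -34, -39] -> [36, 30, 27]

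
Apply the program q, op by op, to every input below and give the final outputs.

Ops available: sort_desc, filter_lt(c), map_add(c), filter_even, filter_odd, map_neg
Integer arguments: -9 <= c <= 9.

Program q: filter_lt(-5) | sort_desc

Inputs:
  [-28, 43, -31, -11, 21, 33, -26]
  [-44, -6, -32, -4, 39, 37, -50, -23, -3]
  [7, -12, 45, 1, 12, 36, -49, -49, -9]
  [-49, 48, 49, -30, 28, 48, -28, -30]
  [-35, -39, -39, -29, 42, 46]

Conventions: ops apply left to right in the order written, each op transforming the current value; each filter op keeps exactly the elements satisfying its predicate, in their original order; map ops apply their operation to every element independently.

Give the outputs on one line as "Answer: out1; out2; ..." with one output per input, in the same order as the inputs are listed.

[-11, -26, -28, -31]; [-6, -23, -32, -44, -50]; [-9, -12, -49, -49]; [-28, -30, -30, -49]; [-29, -35, -39, -39]

Execution, op by op:
  [-28, 43, -31, -11, 21, 33, -26] -> [-28, -31, -11, -26] -> [-11, -26, -28, -31]
  [-44, -6, -32, -4, 39, 37, -50, -23, -3] -> [-44, -6, -32, -50, -23] -> [-6, -23, -32, -44, -50]
  [7, -12, 45, 1, 12, 36, -49, -49, -9] -> [-12, -49, -49, -9] -> [-9, -12, -49, -49]
  [-49, 48, 49, -30, 28, 48, -28, -30] -> [-49, -30, -28, -30] -> [-28, -30, -30, -49]
  [-35, -39, -39, -29, 42, 46] -> [-35, -39, -39, -29] -> [-29, -35, -39, -39]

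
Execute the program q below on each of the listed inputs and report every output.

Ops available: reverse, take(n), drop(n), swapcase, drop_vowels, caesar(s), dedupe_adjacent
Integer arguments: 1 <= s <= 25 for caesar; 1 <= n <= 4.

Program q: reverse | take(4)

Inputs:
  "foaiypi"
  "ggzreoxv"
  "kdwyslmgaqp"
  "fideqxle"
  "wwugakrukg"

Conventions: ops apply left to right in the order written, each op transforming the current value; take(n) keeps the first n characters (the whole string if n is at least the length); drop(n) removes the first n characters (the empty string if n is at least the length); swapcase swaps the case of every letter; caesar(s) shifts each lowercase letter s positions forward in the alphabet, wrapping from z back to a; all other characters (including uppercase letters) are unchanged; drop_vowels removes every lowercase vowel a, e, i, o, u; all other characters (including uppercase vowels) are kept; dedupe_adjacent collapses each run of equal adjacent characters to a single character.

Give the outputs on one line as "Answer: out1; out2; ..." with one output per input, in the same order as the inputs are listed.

"ipyi"; "vxoe"; "pqag"; "elxq"; "gkur"

Execution, op by op:
  "foaiypi" -> "ipyiaof" -> "ipyi"
  "ggzreoxv" -> "vxoerzgg" -> "vxoe"
  "kdwyslmgaqp" -> "pqagmlsywdk" -> "pqag"
  "fideqxle" -> "elxqedif" -> "elxq"
  "wwugakrukg" -> "gkurkaguww" -> "gkur"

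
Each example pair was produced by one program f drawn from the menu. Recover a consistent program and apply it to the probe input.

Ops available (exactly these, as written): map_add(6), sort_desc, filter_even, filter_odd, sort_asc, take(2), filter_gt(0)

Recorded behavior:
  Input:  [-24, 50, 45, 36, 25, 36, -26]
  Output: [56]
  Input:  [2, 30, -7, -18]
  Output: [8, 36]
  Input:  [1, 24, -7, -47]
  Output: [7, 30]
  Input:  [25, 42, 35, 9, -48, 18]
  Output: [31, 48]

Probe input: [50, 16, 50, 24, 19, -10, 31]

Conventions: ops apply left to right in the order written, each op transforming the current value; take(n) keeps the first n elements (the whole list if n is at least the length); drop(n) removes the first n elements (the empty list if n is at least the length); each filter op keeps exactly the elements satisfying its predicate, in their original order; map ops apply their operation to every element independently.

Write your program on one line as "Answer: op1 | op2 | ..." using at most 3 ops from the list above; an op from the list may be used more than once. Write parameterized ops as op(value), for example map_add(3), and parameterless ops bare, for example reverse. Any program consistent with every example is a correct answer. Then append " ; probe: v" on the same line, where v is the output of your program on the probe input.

map_add(6) | take(2) | filter_gt(0) ; probe: [56, 22]

Check, running the answer program on each example:
  [-24, 50, 45, 36, 25, 36, -26] -> [-18, 56, 51, 42, 31, 42, -20] -> [-18, 56] -> [56]
  [2, 30, -7, -18] -> [8, 36, -1, -12] -> [8, 36] -> [8, 36]
  [1, 24, -7, -47] -> [7, 30, -1, -41] -> [7, 30] -> [7, 30]
  [25, 42, 35, 9, -48, 18] -> [31, 48, 41, 15, -42, 24] -> [31, 48] -> [31, 48]
  probe: [50, 16, 50, 24, 19, -10, 31] -> [56, 22, 56, 30, 25, -4, 37] -> [56, 22] -> [56, 22]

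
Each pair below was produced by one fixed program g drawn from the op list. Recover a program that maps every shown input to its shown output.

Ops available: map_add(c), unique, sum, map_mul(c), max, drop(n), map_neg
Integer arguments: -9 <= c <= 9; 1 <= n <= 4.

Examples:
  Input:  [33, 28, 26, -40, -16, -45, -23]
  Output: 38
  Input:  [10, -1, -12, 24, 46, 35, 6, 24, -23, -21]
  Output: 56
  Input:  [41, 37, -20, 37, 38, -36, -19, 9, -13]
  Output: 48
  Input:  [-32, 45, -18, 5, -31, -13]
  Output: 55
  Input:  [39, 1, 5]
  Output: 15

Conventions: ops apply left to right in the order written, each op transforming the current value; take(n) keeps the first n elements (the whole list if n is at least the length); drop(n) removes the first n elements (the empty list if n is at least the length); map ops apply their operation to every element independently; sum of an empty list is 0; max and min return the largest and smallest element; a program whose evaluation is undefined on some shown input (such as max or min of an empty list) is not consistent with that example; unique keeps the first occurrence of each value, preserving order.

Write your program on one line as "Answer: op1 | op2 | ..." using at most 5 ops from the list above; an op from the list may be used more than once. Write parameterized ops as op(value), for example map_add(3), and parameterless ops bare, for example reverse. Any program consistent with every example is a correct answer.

map_add(6) | drop(1) | map_add(4) | unique | max

Check, running the answer program on each example:
  [33, 28, 26, -40, -16, -45, -23] -> [39, 34, 32, -34, -10, -39, -17] -> [34, 32, -34, -10, -39, -17] -> [38, 36, -30, -6, -35, -13] -> [38, 36, -30, -6, -35, -13] -> 38
  [10, -1, -12, 24, 46, 35, 6, 24, -23, -21] -> [16, 5, -6, 30, 52, 41, 12, 30, -17, -15] -> [5, -6, 30, 52, 41, 12, 30, -17, -15] -> [9, -2, 34, 56, 45, 16, 34, -13, -11] -> [9, -2, 34, 56, 45, 16, -13, -11] -> 56
  [41, 37, -20, 37, 38, -36, -19, 9, -13] -> [47, 43, -14, 43, 44, -30, -13, 15, -7] -> [43, -14, 43, 44, -30, -13, 15, -7] -> [47, -10, 47, 48, -26, -9, 19, -3] -> [47, -10, 48, -26, -9, 19, -3] -> 48
  [-32, 45, -18, 5, -31, -13] -> [-26, 51, -12, 11, -25, -7] -> [51, -12, 11, -25, -7] -> [55, -8, 15, -21, -3] -> [55, -8, 15, -21, -3] -> 55
  [39, 1, 5] -> [45, 7, 11] -> [7, 11] -> [11, 15] -> [11, 15] -> 15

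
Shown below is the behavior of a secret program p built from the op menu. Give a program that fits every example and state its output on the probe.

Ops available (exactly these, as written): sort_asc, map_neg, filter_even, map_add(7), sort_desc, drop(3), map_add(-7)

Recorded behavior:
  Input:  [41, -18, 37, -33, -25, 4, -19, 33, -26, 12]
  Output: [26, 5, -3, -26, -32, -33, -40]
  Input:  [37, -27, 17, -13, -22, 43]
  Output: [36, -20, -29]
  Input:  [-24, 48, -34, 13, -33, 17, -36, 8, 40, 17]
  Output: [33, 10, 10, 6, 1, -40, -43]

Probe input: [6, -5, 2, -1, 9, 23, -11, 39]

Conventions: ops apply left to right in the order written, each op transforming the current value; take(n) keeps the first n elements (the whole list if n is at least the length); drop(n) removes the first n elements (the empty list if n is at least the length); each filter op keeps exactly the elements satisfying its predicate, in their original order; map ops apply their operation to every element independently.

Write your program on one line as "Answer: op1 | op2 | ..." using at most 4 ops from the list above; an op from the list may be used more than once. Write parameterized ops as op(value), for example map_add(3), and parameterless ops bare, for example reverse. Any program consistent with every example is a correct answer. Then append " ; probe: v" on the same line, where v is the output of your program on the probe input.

drop(3) | sort_desc | map_add(-7) ; probe: [32, 16, 2, -8, -18]

Check, running the answer program on each example:
  [41, -18, 37, -33, -25, 4, -19, 33, -26, 12] -> [-33, -25, 4, -19, 33, -26, 12] -> [33, 12, 4, -19, -25, -26, -33] -> [26, 5, -3, -26, -32, -33, -40]
  [37, -27, 17, -13, -22, 43] -> [-13, -22, 43] -> [43, -13, -22] -> [36, -20, -29]
  [-24, 48, -34, 13, -33, 17, -36, 8, 40, 17] -> [13, -33, 17, -36, 8, 40, 17] -> [40, 17, 17, 13, 8, -33, -36] -> [33, 10, 10, 6, 1, -40, -43]
  probe: [6, -5, 2, -1, 9, 23, -11, 39] -> [-1, 9, 23, -11, 39] -> [39, 23, 9, -1, -11] -> [32, 16, 2, -8, -18]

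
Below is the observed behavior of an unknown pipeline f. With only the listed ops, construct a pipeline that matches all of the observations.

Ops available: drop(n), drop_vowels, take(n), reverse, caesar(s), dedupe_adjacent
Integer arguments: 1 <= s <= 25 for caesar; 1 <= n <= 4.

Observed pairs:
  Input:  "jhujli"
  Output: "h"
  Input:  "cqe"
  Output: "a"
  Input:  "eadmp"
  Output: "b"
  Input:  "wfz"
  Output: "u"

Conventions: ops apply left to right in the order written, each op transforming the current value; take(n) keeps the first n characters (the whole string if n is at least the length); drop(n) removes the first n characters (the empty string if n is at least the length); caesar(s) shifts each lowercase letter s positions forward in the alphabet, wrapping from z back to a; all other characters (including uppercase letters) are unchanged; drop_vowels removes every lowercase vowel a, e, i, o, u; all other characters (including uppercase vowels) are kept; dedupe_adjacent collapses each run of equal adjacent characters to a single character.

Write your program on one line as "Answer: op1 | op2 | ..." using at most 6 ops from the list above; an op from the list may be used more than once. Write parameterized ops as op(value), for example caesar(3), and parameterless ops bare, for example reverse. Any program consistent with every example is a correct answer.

drop_vowels | take(1) | caesar(3) | caesar(4) | caesar(17)

Check, running the answer program on each example:
  "jhujli" -> "jhjl" -> "j" -> "m" -> "q" -> "h"
  "cqe" -> "cq" -> "c" -> "f" -> "j" -> "a"
  "eadmp" -> "dmp" -> "d" -> "g" -> "k" -> "b"
  "wfz" -> "wfz" -> "w" -> "z" -> "d" -> "u"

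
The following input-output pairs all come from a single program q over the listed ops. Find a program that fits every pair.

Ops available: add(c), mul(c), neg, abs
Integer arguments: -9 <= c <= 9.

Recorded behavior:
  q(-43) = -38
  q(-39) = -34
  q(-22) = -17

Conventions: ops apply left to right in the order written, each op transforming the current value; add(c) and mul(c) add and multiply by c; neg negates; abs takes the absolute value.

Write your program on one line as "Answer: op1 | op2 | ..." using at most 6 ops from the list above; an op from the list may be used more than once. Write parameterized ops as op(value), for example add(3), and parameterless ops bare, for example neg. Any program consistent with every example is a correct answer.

add(-4) | abs | add(-1) | add(-8) | neg

Check, running the answer program on each example:
  -43 -> -47 -> 47 -> 46 -> 38 -> -38
  -39 -> -43 -> 43 -> 42 -> 34 -> -34
  -22 -> -26 -> 26 -> 25 -> 17 -> -17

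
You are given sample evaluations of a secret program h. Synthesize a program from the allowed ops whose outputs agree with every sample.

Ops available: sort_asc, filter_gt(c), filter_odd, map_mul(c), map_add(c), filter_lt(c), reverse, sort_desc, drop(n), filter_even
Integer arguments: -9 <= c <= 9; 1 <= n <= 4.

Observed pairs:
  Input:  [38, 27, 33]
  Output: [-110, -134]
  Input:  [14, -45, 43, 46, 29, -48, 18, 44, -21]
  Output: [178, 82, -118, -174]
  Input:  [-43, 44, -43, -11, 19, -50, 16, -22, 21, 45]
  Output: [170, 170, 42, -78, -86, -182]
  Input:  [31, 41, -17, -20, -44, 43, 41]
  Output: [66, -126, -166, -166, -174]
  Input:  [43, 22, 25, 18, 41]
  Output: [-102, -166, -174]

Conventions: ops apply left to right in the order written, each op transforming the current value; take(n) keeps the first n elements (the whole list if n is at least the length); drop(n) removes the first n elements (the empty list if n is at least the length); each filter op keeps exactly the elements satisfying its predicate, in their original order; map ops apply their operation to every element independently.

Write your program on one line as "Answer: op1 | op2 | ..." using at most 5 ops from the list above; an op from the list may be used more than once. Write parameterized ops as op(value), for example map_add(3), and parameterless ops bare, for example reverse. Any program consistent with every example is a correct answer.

filter_odd | reverse | sort_asc | map_mul(-4) | map_add(-2)

Check, running the answer program on each example:
  [38, 27, 33] -> [27, 33] -> [33, 27] -> [27, 33] -> [-108, -132] -> [-110, -134]
  [14, -45, 43, 46, 29, -48, 18, 44, -21] -> [-45, 43, 29, -21] -> [-21, 29, 43, -45] -> [-45, -21, 29, 43] -> [180, 84, -116, -172] -> [178, 82, -118, -174]
  [-43, 44, -43, -11, 19, -50, 16, -22, 21, 45] -> [-43, -43, -11, 19, 21, 45] -> [45, 21, 19, -11, -43, -43] -> [-43, -43, -11, 19, 21, 45] -> [172, 172, 44, -76, -84, -180] -> [170, 170, 42, -78, -86, -182]
  [31, 41, -17, -20, -44, 43, 41] -> [31, 41, -17, 43, 41] -> [41, 43, -17, 41, 31] -> [-17, 31, 41, 41, 43] -> [68, -124, -164, -164, -172] -> [66, -126, -166, -166, -174]
  [43, 22, 25, 18, 41] -> [43, 25, 41] -> [41, 25, 43] -> [25, 41, 43] -> [-100, -164, -172] -> [-102, -166, -174]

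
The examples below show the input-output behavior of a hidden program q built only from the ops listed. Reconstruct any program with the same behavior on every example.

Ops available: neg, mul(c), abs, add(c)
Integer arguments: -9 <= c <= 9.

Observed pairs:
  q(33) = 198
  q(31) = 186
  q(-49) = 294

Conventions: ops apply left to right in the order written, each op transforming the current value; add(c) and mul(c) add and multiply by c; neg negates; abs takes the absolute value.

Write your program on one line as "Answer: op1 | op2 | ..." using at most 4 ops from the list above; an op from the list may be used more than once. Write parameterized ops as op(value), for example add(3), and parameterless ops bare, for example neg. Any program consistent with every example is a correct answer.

neg | mul(-6) | abs

Check, running the answer program on each example:
  33 -> -33 -> 198 -> 198
  31 -> -31 -> 186 -> 186
  -49 -> 49 -> -294 -> 294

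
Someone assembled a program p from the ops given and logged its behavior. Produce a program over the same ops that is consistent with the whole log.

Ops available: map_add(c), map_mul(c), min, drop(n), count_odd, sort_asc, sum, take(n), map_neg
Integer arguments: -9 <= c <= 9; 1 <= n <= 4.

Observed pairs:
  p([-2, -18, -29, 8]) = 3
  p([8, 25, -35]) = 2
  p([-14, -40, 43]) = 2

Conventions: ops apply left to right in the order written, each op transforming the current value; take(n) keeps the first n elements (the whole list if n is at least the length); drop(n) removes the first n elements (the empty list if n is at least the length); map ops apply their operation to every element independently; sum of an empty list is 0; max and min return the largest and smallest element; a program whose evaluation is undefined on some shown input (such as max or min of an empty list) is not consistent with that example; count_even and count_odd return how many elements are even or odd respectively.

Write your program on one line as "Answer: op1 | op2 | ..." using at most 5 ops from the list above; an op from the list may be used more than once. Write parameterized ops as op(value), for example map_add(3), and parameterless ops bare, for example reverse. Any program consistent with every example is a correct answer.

map_mul(-6) | map_add(-5) | sort_asc | drop(1) | count_odd

Check, running the answer program on each example:
  [-2, -18, -29, 8] -> [12, 108, 174, -48] -> [7, 103, 169, -53] -> [-53, 7, 103, 169] -> [7, 103, 169] -> 3
  [8, 25, -35] -> [-48, -150, 210] -> [-53, -155, 205] -> [-155, -53, 205] -> [-53, 205] -> 2
  [-14, -40, 43] -> [84, 240, -258] -> [79, 235, -263] -> [-263, 79, 235] -> [79, 235] -> 2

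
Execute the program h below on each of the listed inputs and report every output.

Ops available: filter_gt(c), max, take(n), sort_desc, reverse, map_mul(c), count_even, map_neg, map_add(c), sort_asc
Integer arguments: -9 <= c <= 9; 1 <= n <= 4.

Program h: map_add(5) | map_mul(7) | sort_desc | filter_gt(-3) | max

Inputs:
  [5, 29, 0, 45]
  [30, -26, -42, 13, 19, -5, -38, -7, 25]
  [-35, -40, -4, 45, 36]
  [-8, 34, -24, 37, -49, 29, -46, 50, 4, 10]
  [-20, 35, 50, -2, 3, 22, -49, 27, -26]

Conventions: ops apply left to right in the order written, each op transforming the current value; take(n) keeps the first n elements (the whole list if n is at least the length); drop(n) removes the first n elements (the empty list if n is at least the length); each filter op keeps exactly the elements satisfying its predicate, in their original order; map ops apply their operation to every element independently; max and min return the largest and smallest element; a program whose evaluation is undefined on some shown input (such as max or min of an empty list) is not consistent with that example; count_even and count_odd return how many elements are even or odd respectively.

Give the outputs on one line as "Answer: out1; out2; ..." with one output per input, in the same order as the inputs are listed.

350; 245; 350; 385; 385

Execution, op by op:
  [5, 29, 0, 45] -> [10, 34, 5, 50] -> [70, 238, 35, 350] -> [350, 238, 70, 35] -> [350, 238, 70, 35] -> 350
  [30, -26, -42, 13, 19, -5, -38, -7, 25] -> [35, -21, -37, 18, 24, 0, -33, -2, 30] -> [245, -147, -259, 126, 168, 0, -231, -14, 210] -> [245, 210, 168, 126, 0, -14, -147, -231, -259] -> [245, 210, 168, 126, 0] -> 245
  [-35, -40, -4, 45, 36] -> [-30, -35, 1, 50, 41] -> [-210, -245, 7, 350, 287] -> [350, 287, 7, -210, -245] -> [350, 287, 7] -> 350
  [-8, 34, -24, 37, -49, 29, -46, 50, 4, 10] -> [-3, 39, -19, 42, -44, 34, -41, 55, 9, 15] -> [-21, 273, -133, 294, -308, 238, -287, 385, 63, 105] -> [385, 294, 273, 238, 105, 63, -21, -133, -287, -308] -> [385, 294, 273, 238, 105, 63] -> 385
  [-20, 35, 50, -2, 3, 22, -49, 27, -26] -> [-15, 40, 55, 3, 8, 27, -44, 32, -21] -> [-105, 280, 385, 21, 56, 189, -308, 224, -147] -> [385, 280, 224, 189, 56, 21, -105, -147, -308] -> [385, 280, 224, 189, 56, 21] -> 385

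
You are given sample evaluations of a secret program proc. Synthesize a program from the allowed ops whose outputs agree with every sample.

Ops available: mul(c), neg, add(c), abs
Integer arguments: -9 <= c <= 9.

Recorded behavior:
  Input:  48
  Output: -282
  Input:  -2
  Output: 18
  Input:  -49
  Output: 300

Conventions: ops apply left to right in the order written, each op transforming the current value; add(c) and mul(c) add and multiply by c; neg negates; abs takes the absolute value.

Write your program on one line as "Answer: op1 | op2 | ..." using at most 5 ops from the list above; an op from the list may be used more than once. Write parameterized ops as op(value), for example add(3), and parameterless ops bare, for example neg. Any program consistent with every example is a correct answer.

neg | mul(3) | add(3) | mul(2)

Check, running the answer program on each example:
  48 -> -48 -> -144 -> -141 -> -282
  -2 -> 2 -> 6 -> 9 -> 18
  -49 -> 49 -> 147 -> 150 -> 300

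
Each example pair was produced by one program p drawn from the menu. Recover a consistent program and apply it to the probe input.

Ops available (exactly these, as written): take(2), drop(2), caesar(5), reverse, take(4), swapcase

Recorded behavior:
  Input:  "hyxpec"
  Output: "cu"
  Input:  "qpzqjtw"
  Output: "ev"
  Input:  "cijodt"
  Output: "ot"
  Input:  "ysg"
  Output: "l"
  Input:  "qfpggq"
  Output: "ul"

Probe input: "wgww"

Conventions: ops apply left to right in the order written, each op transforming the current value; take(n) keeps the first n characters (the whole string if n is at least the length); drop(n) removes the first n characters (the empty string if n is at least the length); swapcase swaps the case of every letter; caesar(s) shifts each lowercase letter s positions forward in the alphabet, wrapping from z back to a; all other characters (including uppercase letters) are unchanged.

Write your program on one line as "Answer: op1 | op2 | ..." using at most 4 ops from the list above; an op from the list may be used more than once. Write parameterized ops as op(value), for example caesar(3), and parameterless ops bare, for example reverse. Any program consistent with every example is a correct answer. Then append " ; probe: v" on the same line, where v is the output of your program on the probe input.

caesar(5) | drop(2) | take(2) ; probe: "bb"

Check, running the answer program on each example:
  "hyxpec" -> "mdcujh" -> "cujh" -> "cu"
  "qpzqjtw" -> "vuevoyb" -> "evoyb" -> "ev"
  "cijodt" -> "hnotiy" -> "otiy" -> "ot"
  "ysg" -> "dxl" -> "l" -> "l"
  "qfpggq" -> "vkullv" -> "ullv" -> "ul"
  probe: "wgww" -> "blbb" -> "bb" -> "bb"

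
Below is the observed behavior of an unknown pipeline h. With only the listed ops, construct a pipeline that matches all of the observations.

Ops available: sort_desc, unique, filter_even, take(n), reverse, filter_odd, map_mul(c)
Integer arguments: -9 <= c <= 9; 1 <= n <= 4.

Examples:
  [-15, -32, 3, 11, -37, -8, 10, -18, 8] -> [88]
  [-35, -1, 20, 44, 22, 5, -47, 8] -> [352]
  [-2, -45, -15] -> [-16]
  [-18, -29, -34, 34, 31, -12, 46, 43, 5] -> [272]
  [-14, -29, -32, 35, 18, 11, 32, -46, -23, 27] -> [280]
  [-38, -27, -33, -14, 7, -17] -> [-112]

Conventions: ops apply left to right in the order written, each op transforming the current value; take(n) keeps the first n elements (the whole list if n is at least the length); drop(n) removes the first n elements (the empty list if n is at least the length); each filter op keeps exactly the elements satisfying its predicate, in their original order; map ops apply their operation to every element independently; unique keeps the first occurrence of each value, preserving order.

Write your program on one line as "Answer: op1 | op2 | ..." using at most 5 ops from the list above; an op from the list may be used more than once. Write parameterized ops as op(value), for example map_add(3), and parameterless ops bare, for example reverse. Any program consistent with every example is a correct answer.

take(4) | map_mul(8) | reverse | sort_desc | take(1)

Check, running the answer program on each example:
  [-15, -32, 3, 11, -37, -8, 10, -18, 8] -> [-15, -32, 3, 11] -> [-120, -256, 24, 88] -> [88, 24, -256, -120] -> [88, 24, -120, -256] -> [88]
  [-35, -1, 20, 44, 22, 5, -47, 8] -> [-35, -1, 20, 44] -> [-280, -8, 160, 352] -> [352, 160, -8, -280] -> [352, 160, -8, -280] -> [352]
  [-2, -45, -15] -> [-2, -45, -15] -> [-16, -360, -120] -> [-120, -360, -16] -> [-16, -120, -360] -> [-16]
  [-18, -29, -34, 34, 31, -12, 46, 43, 5] -> [-18, -29, -34, 34] -> [-144, -232, -272, 272] -> [272, -272, -232, -144] -> [272, -144, -232, -272] -> [272]
  [-14, -29, -32, 35, 18, 11, 32, -46, -23, 27] -> [-14, -29, -32, 35] -> [-112, -232, -256, 280] -> [280, -256, -232, -112] -> [280, -112, -232, -256] -> [280]
  [-38, -27, -33, -14, 7, -17] -> [-38, -27, -33, -14] -> [-304, -216, -264, -112] -> [-112, -264, -216, -304] -> [-112, -216, -264, -304] -> [-112]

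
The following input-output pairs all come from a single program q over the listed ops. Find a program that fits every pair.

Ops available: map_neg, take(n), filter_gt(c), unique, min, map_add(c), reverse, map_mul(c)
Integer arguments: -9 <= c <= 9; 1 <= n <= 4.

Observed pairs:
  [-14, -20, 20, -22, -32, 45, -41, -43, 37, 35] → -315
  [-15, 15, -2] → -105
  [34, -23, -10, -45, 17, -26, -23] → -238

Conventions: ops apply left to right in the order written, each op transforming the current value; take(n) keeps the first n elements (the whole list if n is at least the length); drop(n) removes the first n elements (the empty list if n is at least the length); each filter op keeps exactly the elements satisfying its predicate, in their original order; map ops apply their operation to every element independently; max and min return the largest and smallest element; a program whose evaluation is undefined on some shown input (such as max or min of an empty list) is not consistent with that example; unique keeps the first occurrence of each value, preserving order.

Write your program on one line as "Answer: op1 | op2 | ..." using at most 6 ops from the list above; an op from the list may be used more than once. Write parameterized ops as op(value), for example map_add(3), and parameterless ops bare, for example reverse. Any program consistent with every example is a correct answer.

filter_gt(6) | map_neg | take(2) | map_mul(7) | min

Check, running the answer program on each example:
  [-14, -20, 20, -22, -32, 45, -41, -43, 37, 35] -> [20, 45, 37, 35] -> [-20, -45, -37, -35] -> [-20, -45] -> [-140, -315] -> -315
  [-15, 15, -2] -> [15] -> [-15] -> [-15] -> [-105] -> -105
  [34, -23, -10, -45, 17, -26, -23] -> [34, 17] -> [-34, -17] -> [-34, -17] -> [-238, -119] -> -238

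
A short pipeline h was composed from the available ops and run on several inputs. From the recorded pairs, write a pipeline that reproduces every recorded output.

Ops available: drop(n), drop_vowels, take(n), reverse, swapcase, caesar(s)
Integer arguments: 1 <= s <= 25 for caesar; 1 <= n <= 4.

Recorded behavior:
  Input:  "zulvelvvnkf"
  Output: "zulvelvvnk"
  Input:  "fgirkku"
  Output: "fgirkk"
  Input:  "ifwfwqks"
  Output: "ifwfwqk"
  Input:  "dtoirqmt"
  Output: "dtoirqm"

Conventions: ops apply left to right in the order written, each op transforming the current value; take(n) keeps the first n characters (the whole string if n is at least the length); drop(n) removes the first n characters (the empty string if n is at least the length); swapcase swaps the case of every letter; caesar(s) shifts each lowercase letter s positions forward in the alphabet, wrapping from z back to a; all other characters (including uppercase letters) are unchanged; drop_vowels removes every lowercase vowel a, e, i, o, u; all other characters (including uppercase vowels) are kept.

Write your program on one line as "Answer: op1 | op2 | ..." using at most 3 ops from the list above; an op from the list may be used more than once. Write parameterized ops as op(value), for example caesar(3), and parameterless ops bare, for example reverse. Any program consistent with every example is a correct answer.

reverse | drop(1) | reverse

Check, running the answer program on each example:
  "zulvelvvnkf" -> "fknvvlevluz" -> "knvvlevluz" -> "zulvelvvnk"
  "fgirkku" -> "ukkrigf" -> "kkrigf" -> "fgirkk"
  "ifwfwqks" -> "skqwfwfi" -> "kqwfwfi" -> "ifwfwqk"
  "dtoirqmt" -> "tmqriotd" -> "mqriotd" -> "dtoirqm"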